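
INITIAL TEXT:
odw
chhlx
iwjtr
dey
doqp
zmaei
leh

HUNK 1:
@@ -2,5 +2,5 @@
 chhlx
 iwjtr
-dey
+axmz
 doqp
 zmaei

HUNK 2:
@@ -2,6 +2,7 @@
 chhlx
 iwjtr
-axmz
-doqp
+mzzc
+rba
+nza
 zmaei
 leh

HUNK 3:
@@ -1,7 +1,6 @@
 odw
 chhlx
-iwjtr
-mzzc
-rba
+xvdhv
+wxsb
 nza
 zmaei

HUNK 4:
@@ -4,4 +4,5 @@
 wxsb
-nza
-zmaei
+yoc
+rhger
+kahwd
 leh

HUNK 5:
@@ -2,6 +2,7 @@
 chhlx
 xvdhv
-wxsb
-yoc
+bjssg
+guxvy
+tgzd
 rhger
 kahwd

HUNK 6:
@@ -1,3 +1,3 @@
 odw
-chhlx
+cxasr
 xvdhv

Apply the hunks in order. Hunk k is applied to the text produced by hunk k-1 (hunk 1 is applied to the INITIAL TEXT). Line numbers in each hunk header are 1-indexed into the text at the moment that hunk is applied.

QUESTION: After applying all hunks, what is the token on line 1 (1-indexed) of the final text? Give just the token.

Hunk 1: at line 2 remove [dey] add [axmz] -> 7 lines: odw chhlx iwjtr axmz doqp zmaei leh
Hunk 2: at line 2 remove [axmz,doqp] add [mzzc,rba,nza] -> 8 lines: odw chhlx iwjtr mzzc rba nza zmaei leh
Hunk 3: at line 1 remove [iwjtr,mzzc,rba] add [xvdhv,wxsb] -> 7 lines: odw chhlx xvdhv wxsb nza zmaei leh
Hunk 4: at line 4 remove [nza,zmaei] add [yoc,rhger,kahwd] -> 8 lines: odw chhlx xvdhv wxsb yoc rhger kahwd leh
Hunk 5: at line 2 remove [wxsb,yoc] add [bjssg,guxvy,tgzd] -> 9 lines: odw chhlx xvdhv bjssg guxvy tgzd rhger kahwd leh
Hunk 6: at line 1 remove [chhlx] add [cxasr] -> 9 lines: odw cxasr xvdhv bjssg guxvy tgzd rhger kahwd leh
Final line 1: odw

Answer: odw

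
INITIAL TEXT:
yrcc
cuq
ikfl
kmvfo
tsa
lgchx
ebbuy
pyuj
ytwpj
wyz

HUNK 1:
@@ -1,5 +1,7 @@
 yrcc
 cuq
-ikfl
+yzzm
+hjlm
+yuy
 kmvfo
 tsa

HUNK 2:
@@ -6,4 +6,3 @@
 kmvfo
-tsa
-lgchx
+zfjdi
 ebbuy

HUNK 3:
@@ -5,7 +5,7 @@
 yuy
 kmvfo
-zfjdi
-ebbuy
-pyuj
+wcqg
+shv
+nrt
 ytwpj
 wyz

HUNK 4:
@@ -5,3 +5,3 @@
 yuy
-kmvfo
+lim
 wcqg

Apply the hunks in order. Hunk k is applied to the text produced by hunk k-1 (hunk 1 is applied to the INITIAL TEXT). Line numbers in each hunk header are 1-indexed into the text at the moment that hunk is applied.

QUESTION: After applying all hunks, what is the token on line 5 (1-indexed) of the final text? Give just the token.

Hunk 1: at line 1 remove [ikfl] add [yzzm,hjlm,yuy] -> 12 lines: yrcc cuq yzzm hjlm yuy kmvfo tsa lgchx ebbuy pyuj ytwpj wyz
Hunk 2: at line 6 remove [tsa,lgchx] add [zfjdi] -> 11 lines: yrcc cuq yzzm hjlm yuy kmvfo zfjdi ebbuy pyuj ytwpj wyz
Hunk 3: at line 5 remove [zfjdi,ebbuy,pyuj] add [wcqg,shv,nrt] -> 11 lines: yrcc cuq yzzm hjlm yuy kmvfo wcqg shv nrt ytwpj wyz
Hunk 4: at line 5 remove [kmvfo] add [lim] -> 11 lines: yrcc cuq yzzm hjlm yuy lim wcqg shv nrt ytwpj wyz
Final line 5: yuy

Answer: yuy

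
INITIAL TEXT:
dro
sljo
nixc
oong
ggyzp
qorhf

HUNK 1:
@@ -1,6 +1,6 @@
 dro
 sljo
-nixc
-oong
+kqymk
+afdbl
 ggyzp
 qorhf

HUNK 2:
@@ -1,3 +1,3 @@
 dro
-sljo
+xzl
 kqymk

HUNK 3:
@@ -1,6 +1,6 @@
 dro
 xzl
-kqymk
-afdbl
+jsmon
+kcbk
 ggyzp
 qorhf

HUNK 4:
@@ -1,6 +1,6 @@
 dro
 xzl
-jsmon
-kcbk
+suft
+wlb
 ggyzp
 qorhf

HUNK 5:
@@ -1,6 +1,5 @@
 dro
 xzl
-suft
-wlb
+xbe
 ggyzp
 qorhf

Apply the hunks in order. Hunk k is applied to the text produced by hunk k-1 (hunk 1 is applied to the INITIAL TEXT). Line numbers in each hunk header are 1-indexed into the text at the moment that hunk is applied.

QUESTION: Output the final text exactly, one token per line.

Answer: dro
xzl
xbe
ggyzp
qorhf

Derivation:
Hunk 1: at line 1 remove [nixc,oong] add [kqymk,afdbl] -> 6 lines: dro sljo kqymk afdbl ggyzp qorhf
Hunk 2: at line 1 remove [sljo] add [xzl] -> 6 lines: dro xzl kqymk afdbl ggyzp qorhf
Hunk 3: at line 1 remove [kqymk,afdbl] add [jsmon,kcbk] -> 6 lines: dro xzl jsmon kcbk ggyzp qorhf
Hunk 4: at line 1 remove [jsmon,kcbk] add [suft,wlb] -> 6 lines: dro xzl suft wlb ggyzp qorhf
Hunk 5: at line 1 remove [suft,wlb] add [xbe] -> 5 lines: dro xzl xbe ggyzp qorhf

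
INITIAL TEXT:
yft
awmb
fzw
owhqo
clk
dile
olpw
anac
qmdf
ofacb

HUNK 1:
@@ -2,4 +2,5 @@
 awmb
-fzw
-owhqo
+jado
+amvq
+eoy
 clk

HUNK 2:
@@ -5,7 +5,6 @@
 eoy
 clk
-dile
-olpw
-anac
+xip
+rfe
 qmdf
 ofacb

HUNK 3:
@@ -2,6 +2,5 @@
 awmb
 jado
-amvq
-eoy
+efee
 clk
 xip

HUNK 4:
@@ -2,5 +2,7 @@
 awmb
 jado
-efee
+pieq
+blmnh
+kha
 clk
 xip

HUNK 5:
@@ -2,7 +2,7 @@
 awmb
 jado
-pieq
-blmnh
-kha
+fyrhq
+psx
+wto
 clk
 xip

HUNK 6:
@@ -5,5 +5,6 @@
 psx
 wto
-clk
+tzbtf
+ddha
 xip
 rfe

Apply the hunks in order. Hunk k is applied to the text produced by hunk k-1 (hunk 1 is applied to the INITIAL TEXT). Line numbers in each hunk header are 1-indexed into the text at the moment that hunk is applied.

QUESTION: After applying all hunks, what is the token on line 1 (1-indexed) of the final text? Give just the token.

Answer: yft

Derivation:
Hunk 1: at line 2 remove [fzw,owhqo] add [jado,amvq,eoy] -> 11 lines: yft awmb jado amvq eoy clk dile olpw anac qmdf ofacb
Hunk 2: at line 5 remove [dile,olpw,anac] add [xip,rfe] -> 10 lines: yft awmb jado amvq eoy clk xip rfe qmdf ofacb
Hunk 3: at line 2 remove [amvq,eoy] add [efee] -> 9 lines: yft awmb jado efee clk xip rfe qmdf ofacb
Hunk 4: at line 2 remove [efee] add [pieq,blmnh,kha] -> 11 lines: yft awmb jado pieq blmnh kha clk xip rfe qmdf ofacb
Hunk 5: at line 2 remove [pieq,blmnh,kha] add [fyrhq,psx,wto] -> 11 lines: yft awmb jado fyrhq psx wto clk xip rfe qmdf ofacb
Hunk 6: at line 5 remove [clk] add [tzbtf,ddha] -> 12 lines: yft awmb jado fyrhq psx wto tzbtf ddha xip rfe qmdf ofacb
Final line 1: yft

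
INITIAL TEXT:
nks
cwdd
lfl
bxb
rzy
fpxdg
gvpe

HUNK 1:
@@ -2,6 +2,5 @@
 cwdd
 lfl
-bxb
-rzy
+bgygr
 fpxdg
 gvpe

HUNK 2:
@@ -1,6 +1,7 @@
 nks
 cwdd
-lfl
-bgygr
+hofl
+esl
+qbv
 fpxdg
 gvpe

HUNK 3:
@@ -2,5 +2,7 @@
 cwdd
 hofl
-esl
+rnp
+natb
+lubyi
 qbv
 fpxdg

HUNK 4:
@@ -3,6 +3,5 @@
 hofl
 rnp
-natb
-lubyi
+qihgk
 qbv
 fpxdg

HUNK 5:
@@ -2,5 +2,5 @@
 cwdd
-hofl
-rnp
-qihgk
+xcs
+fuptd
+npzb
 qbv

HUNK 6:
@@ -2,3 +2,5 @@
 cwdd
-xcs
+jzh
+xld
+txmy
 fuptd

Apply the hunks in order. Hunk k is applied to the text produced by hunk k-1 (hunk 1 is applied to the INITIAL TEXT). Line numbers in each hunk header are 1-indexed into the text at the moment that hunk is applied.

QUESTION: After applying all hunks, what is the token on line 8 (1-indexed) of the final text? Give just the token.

Hunk 1: at line 2 remove [bxb,rzy] add [bgygr] -> 6 lines: nks cwdd lfl bgygr fpxdg gvpe
Hunk 2: at line 1 remove [lfl,bgygr] add [hofl,esl,qbv] -> 7 lines: nks cwdd hofl esl qbv fpxdg gvpe
Hunk 3: at line 2 remove [esl] add [rnp,natb,lubyi] -> 9 lines: nks cwdd hofl rnp natb lubyi qbv fpxdg gvpe
Hunk 4: at line 3 remove [natb,lubyi] add [qihgk] -> 8 lines: nks cwdd hofl rnp qihgk qbv fpxdg gvpe
Hunk 5: at line 2 remove [hofl,rnp,qihgk] add [xcs,fuptd,npzb] -> 8 lines: nks cwdd xcs fuptd npzb qbv fpxdg gvpe
Hunk 6: at line 2 remove [xcs] add [jzh,xld,txmy] -> 10 lines: nks cwdd jzh xld txmy fuptd npzb qbv fpxdg gvpe
Final line 8: qbv

Answer: qbv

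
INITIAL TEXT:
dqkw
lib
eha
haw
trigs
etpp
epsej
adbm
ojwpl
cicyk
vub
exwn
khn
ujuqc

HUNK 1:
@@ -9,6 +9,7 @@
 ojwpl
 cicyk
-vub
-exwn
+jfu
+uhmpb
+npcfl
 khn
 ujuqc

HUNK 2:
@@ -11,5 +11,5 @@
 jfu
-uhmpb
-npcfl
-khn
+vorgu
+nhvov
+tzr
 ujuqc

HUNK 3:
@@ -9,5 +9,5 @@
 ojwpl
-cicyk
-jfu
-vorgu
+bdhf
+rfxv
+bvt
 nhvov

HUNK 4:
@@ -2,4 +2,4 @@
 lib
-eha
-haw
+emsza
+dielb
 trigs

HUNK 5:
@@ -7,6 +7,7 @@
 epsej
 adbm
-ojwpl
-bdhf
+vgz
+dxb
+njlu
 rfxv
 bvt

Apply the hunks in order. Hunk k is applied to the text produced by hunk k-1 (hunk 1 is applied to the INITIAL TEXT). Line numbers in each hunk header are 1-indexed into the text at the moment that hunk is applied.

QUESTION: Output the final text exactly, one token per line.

Hunk 1: at line 9 remove [vub,exwn] add [jfu,uhmpb,npcfl] -> 15 lines: dqkw lib eha haw trigs etpp epsej adbm ojwpl cicyk jfu uhmpb npcfl khn ujuqc
Hunk 2: at line 11 remove [uhmpb,npcfl,khn] add [vorgu,nhvov,tzr] -> 15 lines: dqkw lib eha haw trigs etpp epsej adbm ojwpl cicyk jfu vorgu nhvov tzr ujuqc
Hunk 3: at line 9 remove [cicyk,jfu,vorgu] add [bdhf,rfxv,bvt] -> 15 lines: dqkw lib eha haw trigs etpp epsej adbm ojwpl bdhf rfxv bvt nhvov tzr ujuqc
Hunk 4: at line 2 remove [eha,haw] add [emsza,dielb] -> 15 lines: dqkw lib emsza dielb trigs etpp epsej adbm ojwpl bdhf rfxv bvt nhvov tzr ujuqc
Hunk 5: at line 7 remove [ojwpl,bdhf] add [vgz,dxb,njlu] -> 16 lines: dqkw lib emsza dielb trigs etpp epsej adbm vgz dxb njlu rfxv bvt nhvov tzr ujuqc

Answer: dqkw
lib
emsza
dielb
trigs
etpp
epsej
adbm
vgz
dxb
njlu
rfxv
bvt
nhvov
tzr
ujuqc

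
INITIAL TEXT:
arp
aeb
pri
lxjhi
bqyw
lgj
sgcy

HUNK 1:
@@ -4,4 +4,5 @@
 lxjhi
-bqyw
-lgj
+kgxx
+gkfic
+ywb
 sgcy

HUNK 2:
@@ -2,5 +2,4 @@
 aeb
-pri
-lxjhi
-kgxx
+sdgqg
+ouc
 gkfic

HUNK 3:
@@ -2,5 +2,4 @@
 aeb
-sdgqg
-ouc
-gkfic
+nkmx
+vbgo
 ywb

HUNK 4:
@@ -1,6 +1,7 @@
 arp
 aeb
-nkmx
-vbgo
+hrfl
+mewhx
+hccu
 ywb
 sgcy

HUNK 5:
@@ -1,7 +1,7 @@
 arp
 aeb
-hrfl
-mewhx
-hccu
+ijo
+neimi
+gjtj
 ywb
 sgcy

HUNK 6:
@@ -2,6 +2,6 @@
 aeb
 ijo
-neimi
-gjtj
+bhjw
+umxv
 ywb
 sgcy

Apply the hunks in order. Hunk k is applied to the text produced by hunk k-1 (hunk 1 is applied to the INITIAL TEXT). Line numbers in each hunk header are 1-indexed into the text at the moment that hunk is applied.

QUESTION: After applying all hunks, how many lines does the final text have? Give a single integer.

Hunk 1: at line 4 remove [bqyw,lgj] add [kgxx,gkfic,ywb] -> 8 lines: arp aeb pri lxjhi kgxx gkfic ywb sgcy
Hunk 2: at line 2 remove [pri,lxjhi,kgxx] add [sdgqg,ouc] -> 7 lines: arp aeb sdgqg ouc gkfic ywb sgcy
Hunk 3: at line 2 remove [sdgqg,ouc,gkfic] add [nkmx,vbgo] -> 6 lines: arp aeb nkmx vbgo ywb sgcy
Hunk 4: at line 1 remove [nkmx,vbgo] add [hrfl,mewhx,hccu] -> 7 lines: arp aeb hrfl mewhx hccu ywb sgcy
Hunk 5: at line 1 remove [hrfl,mewhx,hccu] add [ijo,neimi,gjtj] -> 7 lines: arp aeb ijo neimi gjtj ywb sgcy
Hunk 6: at line 2 remove [neimi,gjtj] add [bhjw,umxv] -> 7 lines: arp aeb ijo bhjw umxv ywb sgcy
Final line count: 7

Answer: 7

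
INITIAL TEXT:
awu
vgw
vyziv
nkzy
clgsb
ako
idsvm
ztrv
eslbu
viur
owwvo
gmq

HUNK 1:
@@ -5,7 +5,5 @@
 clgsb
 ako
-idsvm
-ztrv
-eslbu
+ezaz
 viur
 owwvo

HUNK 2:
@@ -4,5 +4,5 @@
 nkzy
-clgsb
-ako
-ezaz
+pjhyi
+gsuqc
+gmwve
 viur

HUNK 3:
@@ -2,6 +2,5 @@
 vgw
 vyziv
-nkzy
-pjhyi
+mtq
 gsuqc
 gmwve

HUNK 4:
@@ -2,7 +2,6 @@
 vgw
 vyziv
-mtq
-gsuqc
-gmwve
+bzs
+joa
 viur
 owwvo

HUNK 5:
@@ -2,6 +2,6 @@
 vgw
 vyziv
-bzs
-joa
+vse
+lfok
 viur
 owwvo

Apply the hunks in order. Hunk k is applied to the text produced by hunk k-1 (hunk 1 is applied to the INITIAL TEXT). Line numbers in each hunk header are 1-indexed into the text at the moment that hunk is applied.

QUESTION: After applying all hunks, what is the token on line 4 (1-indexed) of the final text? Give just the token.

Hunk 1: at line 5 remove [idsvm,ztrv,eslbu] add [ezaz] -> 10 lines: awu vgw vyziv nkzy clgsb ako ezaz viur owwvo gmq
Hunk 2: at line 4 remove [clgsb,ako,ezaz] add [pjhyi,gsuqc,gmwve] -> 10 lines: awu vgw vyziv nkzy pjhyi gsuqc gmwve viur owwvo gmq
Hunk 3: at line 2 remove [nkzy,pjhyi] add [mtq] -> 9 lines: awu vgw vyziv mtq gsuqc gmwve viur owwvo gmq
Hunk 4: at line 2 remove [mtq,gsuqc,gmwve] add [bzs,joa] -> 8 lines: awu vgw vyziv bzs joa viur owwvo gmq
Hunk 5: at line 2 remove [bzs,joa] add [vse,lfok] -> 8 lines: awu vgw vyziv vse lfok viur owwvo gmq
Final line 4: vse

Answer: vse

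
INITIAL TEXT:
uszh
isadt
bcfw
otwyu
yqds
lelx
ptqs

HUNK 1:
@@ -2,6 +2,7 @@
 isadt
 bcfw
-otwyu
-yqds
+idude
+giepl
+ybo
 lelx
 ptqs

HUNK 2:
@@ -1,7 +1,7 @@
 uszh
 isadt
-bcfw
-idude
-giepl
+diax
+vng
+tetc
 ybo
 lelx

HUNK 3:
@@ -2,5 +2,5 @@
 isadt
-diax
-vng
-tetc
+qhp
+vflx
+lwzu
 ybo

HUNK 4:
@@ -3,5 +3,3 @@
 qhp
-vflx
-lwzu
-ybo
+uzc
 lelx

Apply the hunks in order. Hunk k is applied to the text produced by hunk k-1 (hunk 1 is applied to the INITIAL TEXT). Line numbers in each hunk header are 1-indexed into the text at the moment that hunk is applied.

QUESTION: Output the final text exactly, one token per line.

Answer: uszh
isadt
qhp
uzc
lelx
ptqs

Derivation:
Hunk 1: at line 2 remove [otwyu,yqds] add [idude,giepl,ybo] -> 8 lines: uszh isadt bcfw idude giepl ybo lelx ptqs
Hunk 2: at line 1 remove [bcfw,idude,giepl] add [diax,vng,tetc] -> 8 lines: uszh isadt diax vng tetc ybo lelx ptqs
Hunk 3: at line 2 remove [diax,vng,tetc] add [qhp,vflx,lwzu] -> 8 lines: uszh isadt qhp vflx lwzu ybo lelx ptqs
Hunk 4: at line 3 remove [vflx,lwzu,ybo] add [uzc] -> 6 lines: uszh isadt qhp uzc lelx ptqs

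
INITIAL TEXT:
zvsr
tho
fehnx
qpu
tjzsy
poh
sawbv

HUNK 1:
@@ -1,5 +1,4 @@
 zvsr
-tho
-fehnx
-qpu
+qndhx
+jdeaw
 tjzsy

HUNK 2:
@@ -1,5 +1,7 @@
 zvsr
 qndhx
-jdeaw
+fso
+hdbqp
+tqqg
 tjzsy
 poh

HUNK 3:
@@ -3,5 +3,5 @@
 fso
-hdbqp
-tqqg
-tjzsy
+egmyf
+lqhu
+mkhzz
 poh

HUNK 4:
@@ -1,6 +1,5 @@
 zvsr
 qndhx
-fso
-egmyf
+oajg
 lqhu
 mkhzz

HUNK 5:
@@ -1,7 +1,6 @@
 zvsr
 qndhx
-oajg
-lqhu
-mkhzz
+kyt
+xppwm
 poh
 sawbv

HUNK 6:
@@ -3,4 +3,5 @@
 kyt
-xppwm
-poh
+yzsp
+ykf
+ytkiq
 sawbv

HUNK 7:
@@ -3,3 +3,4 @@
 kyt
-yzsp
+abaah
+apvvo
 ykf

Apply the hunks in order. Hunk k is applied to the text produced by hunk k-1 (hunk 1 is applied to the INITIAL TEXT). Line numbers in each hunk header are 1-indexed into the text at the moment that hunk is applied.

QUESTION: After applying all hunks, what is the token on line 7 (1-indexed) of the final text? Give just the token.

Answer: ytkiq

Derivation:
Hunk 1: at line 1 remove [tho,fehnx,qpu] add [qndhx,jdeaw] -> 6 lines: zvsr qndhx jdeaw tjzsy poh sawbv
Hunk 2: at line 1 remove [jdeaw] add [fso,hdbqp,tqqg] -> 8 lines: zvsr qndhx fso hdbqp tqqg tjzsy poh sawbv
Hunk 3: at line 3 remove [hdbqp,tqqg,tjzsy] add [egmyf,lqhu,mkhzz] -> 8 lines: zvsr qndhx fso egmyf lqhu mkhzz poh sawbv
Hunk 4: at line 1 remove [fso,egmyf] add [oajg] -> 7 lines: zvsr qndhx oajg lqhu mkhzz poh sawbv
Hunk 5: at line 1 remove [oajg,lqhu,mkhzz] add [kyt,xppwm] -> 6 lines: zvsr qndhx kyt xppwm poh sawbv
Hunk 6: at line 3 remove [xppwm,poh] add [yzsp,ykf,ytkiq] -> 7 lines: zvsr qndhx kyt yzsp ykf ytkiq sawbv
Hunk 7: at line 3 remove [yzsp] add [abaah,apvvo] -> 8 lines: zvsr qndhx kyt abaah apvvo ykf ytkiq sawbv
Final line 7: ytkiq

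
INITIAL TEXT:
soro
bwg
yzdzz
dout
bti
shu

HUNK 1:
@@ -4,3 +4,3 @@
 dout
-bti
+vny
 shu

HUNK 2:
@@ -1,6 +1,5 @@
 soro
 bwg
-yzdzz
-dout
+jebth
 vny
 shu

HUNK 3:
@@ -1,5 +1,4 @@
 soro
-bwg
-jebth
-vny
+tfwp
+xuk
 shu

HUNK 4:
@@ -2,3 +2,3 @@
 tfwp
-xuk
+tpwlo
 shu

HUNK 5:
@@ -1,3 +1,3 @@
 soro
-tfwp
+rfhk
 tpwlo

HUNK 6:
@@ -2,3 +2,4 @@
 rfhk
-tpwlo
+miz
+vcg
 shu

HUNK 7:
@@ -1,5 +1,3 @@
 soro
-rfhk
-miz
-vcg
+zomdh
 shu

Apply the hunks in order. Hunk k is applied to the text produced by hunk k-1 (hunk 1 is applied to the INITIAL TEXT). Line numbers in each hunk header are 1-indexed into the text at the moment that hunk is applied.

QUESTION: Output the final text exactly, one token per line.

Answer: soro
zomdh
shu

Derivation:
Hunk 1: at line 4 remove [bti] add [vny] -> 6 lines: soro bwg yzdzz dout vny shu
Hunk 2: at line 1 remove [yzdzz,dout] add [jebth] -> 5 lines: soro bwg jebth vny shu
Hunk 3: at line 1 remove [bwg,jebth,vny] add [tfwp,xuk] -> 4 lines: soro tfwp xuk shu
Hunk 4: at line 2 remove [xuk] add [tpwlo] -> 4 lines: soro tfwp tpwlo shu
Hunk 5: at line 1 remove [tfwp] add [rfhk] -> 4 lines: soro rfhk tpwlo shu
Hunk 6: at line 2 remove [tpwlo] add [miz,vcg] -> 5 lines: soro rfhk miz vcg shu
Hunk 7: at line 1 remove [rfhk,miz,vcg] add [zomdh] -> 3 lines: soro zomdh shu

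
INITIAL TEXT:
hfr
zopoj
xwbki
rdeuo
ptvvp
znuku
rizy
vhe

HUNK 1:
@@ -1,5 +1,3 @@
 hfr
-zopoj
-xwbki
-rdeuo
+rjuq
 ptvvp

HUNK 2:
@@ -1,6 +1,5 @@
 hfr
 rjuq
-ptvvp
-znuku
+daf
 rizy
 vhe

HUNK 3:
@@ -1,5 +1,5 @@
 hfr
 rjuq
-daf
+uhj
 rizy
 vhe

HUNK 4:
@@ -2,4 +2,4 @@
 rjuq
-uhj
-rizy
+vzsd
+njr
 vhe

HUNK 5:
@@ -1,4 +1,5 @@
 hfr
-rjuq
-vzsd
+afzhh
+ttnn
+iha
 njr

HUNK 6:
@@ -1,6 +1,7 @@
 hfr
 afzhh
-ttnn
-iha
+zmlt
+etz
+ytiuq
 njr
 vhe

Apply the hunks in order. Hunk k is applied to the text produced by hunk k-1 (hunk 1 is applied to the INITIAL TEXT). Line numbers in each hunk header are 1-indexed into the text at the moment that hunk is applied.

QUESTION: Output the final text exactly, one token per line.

Answer: hfr
afzhh
zmlt
etz
ytiuq
njr
vhe

Derivation:
Hunk 1: at line 1 remove [zopoj,xwbki,rdeuo] add [rjuq] -> 6 lines: hfr rjuq ptvvp znuku rizy vhe
Hunk 2: at line 1 remove [ptvvp,znuku] add [daf] -> 5 lines: hfr rjuq daf rizy vhe
Hunk 3: at line 1 remove [daf] add [uhj] -> 5 lines: hfr rjuq uhj rizy vhe
Hunk 4: at line 2 remove [uhj,rizy] add [vzsd,njr] -> 5 lines: hfr rjuq vzsd njr vhe
Hunk 5: at line 1 remove [rjuq,vzsd] add [afzhh,ttnn,iha] -> 6 lines: hfr afzhh ttnn iha njr vhe
Hunk 6: at line 1 remove [ttnn,iha] add [zmlt,etz,ytiuq] -> 7 lines: hfr afzhh zmlt etz ytiuq njr vhe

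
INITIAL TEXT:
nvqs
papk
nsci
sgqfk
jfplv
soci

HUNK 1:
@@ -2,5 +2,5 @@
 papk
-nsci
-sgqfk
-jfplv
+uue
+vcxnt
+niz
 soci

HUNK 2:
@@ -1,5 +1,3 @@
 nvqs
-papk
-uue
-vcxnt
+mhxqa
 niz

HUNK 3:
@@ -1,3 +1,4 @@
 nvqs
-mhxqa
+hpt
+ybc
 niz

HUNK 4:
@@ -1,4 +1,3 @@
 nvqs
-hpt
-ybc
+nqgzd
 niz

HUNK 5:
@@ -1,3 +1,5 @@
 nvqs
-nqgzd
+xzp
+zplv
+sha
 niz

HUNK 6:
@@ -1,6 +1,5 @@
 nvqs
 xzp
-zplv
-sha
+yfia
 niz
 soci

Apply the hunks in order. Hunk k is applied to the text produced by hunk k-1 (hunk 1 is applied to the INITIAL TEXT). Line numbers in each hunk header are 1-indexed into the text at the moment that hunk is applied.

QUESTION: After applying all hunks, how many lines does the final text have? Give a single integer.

Hunk 1: at line 2 remove [nsci,sgqfk,jfplv] add [uue,vcxnt,niz] -> 6 lines: nvqs papk uue vcxnt niz soci
Hunk 2: at line 1 remove [papk,uue,vcxnt] add [mhxqa] -> 4 lines: nvqs mhxqa niz soci
Hunk 3: at line 1 remove [mhxqa] add [hpt,ybc] -> 5 lines: nvqs hpt ybc niz soci
Hunk 4: at line 1 remove [hpt,ybc] add [nqgzd] -> 4 lines: nvqs nqgzd niz soci
Hunk 5: at line 1 remove [nqgzd] add [xzp,zplv,sha] -> 6 lines: nvqs xzp zplv sha niz soci
Hunk 6: at line 1 remove [zplv,sha] add [yfia] -> 5 lines: nvqs xzp yfia niz soci
Final line count: 5

Answer: 5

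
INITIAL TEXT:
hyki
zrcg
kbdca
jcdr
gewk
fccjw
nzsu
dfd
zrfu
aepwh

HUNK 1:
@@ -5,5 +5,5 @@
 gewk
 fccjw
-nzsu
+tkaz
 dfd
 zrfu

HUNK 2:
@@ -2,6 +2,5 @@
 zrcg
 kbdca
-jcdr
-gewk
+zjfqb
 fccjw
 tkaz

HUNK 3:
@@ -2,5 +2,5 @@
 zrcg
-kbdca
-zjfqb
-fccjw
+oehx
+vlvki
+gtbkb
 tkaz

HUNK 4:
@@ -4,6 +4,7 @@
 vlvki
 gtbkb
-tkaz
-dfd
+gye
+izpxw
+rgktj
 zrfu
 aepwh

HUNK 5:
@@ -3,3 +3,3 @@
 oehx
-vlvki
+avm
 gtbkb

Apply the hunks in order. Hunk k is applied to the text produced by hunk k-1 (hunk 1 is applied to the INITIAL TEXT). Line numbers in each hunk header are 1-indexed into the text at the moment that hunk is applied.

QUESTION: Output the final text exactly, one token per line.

Hunk 1: at line 5 remove [nzsu] add [tkaz] -> 10 lines: hyki zrcg kbdca jcdr gewk fccjw tkaz dfd zrfu aepwh
Hunk 2: at line 2 remove [jcdr,gewk] add [zjfqb] -> 9 lines: hyki zrcg kbdca zjfqb fccjw tkaz dfd zrfu aepwh
Hunk 3: at line 2 remove [kbdca,zjfqb,fccjw] add [oehx,vlvki,gtbkb] -> 9 lines: hyki zrcg oehx vlvki gtbkb tkaz dfd zrfu aepwh
Hunk 4: at line 4 remove [tkaz,dfd] add [gye,izpxw,rgktj] -> 10 lines: hyki zrcg oehx vlvki gtbkb gye izpxw rgktj zrfu aepwh
Hunk 5: at line 3 remove [vlvki] add [avm] -> 10 lines: hyki zrcg oehx avm gtbkb gye izpxw rgktj zrfu aepwh

Answer: hyki
zrcg
oehx
avm
gtbkb
gye
izpxw
rgktj
zrfu
aepwh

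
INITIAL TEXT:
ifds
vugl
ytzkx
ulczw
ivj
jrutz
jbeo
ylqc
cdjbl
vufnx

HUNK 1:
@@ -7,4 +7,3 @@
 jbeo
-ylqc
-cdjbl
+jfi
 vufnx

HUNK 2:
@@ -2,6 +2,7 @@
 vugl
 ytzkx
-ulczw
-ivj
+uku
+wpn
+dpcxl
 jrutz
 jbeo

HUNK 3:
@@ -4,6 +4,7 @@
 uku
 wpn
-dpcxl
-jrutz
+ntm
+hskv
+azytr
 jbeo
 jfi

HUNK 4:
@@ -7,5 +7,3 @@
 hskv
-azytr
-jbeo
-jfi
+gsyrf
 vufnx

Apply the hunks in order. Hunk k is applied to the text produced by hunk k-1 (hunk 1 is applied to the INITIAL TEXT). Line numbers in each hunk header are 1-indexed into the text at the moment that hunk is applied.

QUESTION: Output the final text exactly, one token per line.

Answer: ifds
vugl
ytzkx
uku
wpn
ntm
hskv
gsyrf
vufnx

Derivation:
Hunk 1: at line 7 remove [ylqc,cdjbl] add [jfi] -> 9 lines: ifds vugl ytzkx ulczw ivj jrutz jbeo jfi vufnx
Hunk 2: at line 2 remove [ulczw,ivj] add [uku,wpn,dpcxl] -> 10 lines: ifds vugl ytzkx uku wpn dpcxl jrutz jbeo jfi vufnx
Hunk 3: at line 4 remove [dpcxl,jrutz] add [ntm,hskv,azytr] -> 11 lines: ifds vugl ytzkx uku wpn ntm hskv azytr jbeo jfi vufnx
Hunk 4: at line 7 remove [azytr,jbeo,jfi] add [gsyrf] -> 9 lines: ifds vugl ytzkx uku wpn ntm hskv gsyrf vufnx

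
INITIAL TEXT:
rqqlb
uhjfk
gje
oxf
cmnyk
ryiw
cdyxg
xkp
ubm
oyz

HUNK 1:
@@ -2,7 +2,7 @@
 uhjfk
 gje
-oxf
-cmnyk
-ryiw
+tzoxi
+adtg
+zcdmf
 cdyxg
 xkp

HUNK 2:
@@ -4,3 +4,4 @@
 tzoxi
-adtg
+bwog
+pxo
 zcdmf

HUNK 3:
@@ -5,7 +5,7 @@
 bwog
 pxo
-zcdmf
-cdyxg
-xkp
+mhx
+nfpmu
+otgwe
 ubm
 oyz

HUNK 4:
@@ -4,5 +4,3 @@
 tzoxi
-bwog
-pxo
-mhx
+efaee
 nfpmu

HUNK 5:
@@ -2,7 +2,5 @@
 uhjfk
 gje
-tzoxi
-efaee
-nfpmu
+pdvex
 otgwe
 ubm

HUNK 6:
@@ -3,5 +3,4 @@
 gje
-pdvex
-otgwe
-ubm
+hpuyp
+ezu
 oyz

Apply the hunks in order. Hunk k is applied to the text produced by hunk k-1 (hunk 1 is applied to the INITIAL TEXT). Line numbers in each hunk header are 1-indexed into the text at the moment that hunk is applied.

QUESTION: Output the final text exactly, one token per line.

Answer: rqqlb
uhjfk
gje
hpuyp
ezu
oyz

Derivation:
Hunk 1: at line 2 remove [oxf,cmnyk,ryiw] add [tzoxi,adtg,zcdmf] -> 10 lines: rqqlb uhjfk gje tzoxi adtg zcdmf cdyxg xkp ubm oyz
Hunk 2: at line 4 remove [adtg] add [bwog,pxo] -> 11 lines: rqqlb uhjfk gje tzoxi bwog pxo zcdmf cdyxg xkp ubm oyz
Hunk 3: at line 5 remove [zcdmf,cdyxg,xkp] add [mhx,nfpmu,otgwe] -> 11 lines: rqqlb uhjfk gje tzoxi bwog pxo mhx nfpmu otgwe ubm oyz
Hunk 4: at line 4 remove [bwog,pxo,mhx] add [efaee] -> 9 lines: rqqlb uhjfk gje tzoxi efaee nfpmu otgwe ubm oyz
Hunk 5: at line 2 remove [tzoxi,efaee,nfpmu] add [pdvex] -> 7 lines: rqqlb uhjfk gje pdvex otgwe ubm oyz
Hunk 6: at line 3 remove [pdvex,otgwe,ubm] add [hpuyp,ezu] -> 6 lines: rqqlb uhjfk gje hpuyp ezu oyz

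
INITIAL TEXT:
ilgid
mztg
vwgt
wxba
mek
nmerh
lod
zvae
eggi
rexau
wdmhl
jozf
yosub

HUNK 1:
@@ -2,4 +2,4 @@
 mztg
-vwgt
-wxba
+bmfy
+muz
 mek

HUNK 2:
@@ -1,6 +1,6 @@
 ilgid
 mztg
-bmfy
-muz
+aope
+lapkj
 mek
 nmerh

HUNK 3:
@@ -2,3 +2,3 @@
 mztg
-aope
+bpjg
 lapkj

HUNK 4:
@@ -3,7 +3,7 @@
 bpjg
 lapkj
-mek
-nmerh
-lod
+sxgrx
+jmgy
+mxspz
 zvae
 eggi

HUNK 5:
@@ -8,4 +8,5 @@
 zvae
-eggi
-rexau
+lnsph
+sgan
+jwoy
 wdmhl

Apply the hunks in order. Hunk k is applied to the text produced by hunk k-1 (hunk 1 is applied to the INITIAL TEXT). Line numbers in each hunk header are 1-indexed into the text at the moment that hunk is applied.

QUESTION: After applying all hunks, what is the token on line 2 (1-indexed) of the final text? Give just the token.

Hunk 1: at line 2 remove [vwgt,wxba] add [bmfy,muz] -> 13 lines: ilgid mztg bmfy muz mek nmerh lod zvae eggi rexau wdmhl jozf yosub
Hunk 2: at line 1 remove [bmfy,muz] add [aope,lapkj] -> 13 lines: ilgid mztg aope lapkj mek nmerh lod zvae eggi rexau wdmhl jozf yosub
Hunk 3: at line 2 remove [aope] add [bpjg] -> 13 lines: ilgid mztg bpjg lapkj mek nmerh lod zvae eggi rexau wdmhl jozf yosub
Hunk 4: at line 3 remove [mek,nmerh,lod] add [sxgrx,jmgy,mxspz] -> 13 lines: ilgid mztg bpjg lapkj sxgrx jmgy mxspz zvae eggi rexau wdmhl jozf yosub
Hunk 5: at line 8 remove [eggi,rexau] add [lnsph,sgan,jwoy] -> 14 lines: ilgid mztg bpjg lapkj sxgrx jmgy mxspz zvae lnsph sgan jwoy wdmhl jozf yosub
Final line 2: mztg

Answer: mztg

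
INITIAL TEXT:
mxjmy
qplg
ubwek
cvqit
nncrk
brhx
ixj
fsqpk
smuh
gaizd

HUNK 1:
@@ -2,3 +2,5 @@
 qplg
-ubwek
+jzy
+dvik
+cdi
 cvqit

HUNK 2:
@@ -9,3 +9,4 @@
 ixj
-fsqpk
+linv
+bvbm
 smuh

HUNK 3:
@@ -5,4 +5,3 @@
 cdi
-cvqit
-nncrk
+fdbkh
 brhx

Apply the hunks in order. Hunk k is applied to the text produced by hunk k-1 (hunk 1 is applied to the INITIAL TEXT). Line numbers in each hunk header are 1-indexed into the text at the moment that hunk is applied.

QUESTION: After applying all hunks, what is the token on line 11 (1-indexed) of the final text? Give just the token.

Answer: smuh

Derivation:
Hunk 1: at line 2 remove [ubwek] add [jzy,dvik,cdi] -> 12 lines: mxjmy qplg jzy dvik cdi cvqit nncrk brhx ixj fsqpk smuh gaizd
Hunk 2: at line 9 remove [fsqpk] add [linv,bvbm] -> 13 lines: mxjmy qplg jzy dvik cdi cvqit nncrk brhx ixj linv bvbm smuh gaizd
Hunk 3: at line 5 remove [cvqit,nncrk] add [fdbkh] -> 12 lines: mxjmy qplg jzy dvik cdi fdbkh brhx ixj linv bvbm smuh gaizd
Final line 11: smuh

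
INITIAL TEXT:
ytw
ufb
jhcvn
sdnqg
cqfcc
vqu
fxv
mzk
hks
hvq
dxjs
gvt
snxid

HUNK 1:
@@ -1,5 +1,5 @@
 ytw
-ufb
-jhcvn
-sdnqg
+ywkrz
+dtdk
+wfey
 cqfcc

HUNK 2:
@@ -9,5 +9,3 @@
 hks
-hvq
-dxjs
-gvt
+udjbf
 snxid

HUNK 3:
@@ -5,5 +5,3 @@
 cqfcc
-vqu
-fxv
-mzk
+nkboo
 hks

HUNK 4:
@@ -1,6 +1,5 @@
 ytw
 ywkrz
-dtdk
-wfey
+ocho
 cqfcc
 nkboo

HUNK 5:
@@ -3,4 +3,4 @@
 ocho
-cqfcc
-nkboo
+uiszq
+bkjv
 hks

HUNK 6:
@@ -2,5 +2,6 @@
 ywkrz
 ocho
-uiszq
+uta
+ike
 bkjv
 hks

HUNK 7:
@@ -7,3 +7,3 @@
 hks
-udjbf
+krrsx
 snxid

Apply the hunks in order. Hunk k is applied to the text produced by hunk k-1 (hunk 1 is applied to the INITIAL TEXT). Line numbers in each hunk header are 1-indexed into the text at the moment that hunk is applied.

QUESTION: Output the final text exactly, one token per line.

Answer: ytw
ywkrz
ocho
uta
ike
bkjv
hks
krrsx
snxid

Derivation:
Hunk 1: at line 1 remove [ufb,jhcvn,sdnqg] add [ywkrz,dtdk,wfey] -> 13 lines: ytw ywkrz dtdk wfey cqfcc vqu fxv mzk hks hvq dxjs gvt snxid
Hunk 2: at line 9 remove [hvq,dxjs,gvt] add [udjbf] -> 11 lines: ytw ywkrz dtdk wfey cqfcc vqu fxv mzk hks udjbf snxid
Hunk 3: at line 5 remove [vqu,fxv,mzk] add [nkboo] -> 9 lines: ytw ywkrz dtdk wfey cqfcc nkboo hks udjbf snxid
Hunk 4: at line 1 remove [dtdk,wfey] add [ocho] -> 8 lines: ytw ywkrz ocho cqfcc nkboo hks udjbf snxid
Hunk 5: at line 3 remove [cqfcc,nkboo] add [uiszq,bkjv] -> 8 lines: ytw ywkrz ocho uiszq bkjv hks udjbf snxid
Hunk 6: at line 2 remove [uiszq] add [uta,ike] -> 9 lines: ytw ywkrz ocho uta ike bkjv hks udjbf snxid
Hunk 7: at line 7 remove [udjbf] add [krrsx] -> 9 lines: ytw ywkrz ocho uta ike bkjv hks krrsx snxid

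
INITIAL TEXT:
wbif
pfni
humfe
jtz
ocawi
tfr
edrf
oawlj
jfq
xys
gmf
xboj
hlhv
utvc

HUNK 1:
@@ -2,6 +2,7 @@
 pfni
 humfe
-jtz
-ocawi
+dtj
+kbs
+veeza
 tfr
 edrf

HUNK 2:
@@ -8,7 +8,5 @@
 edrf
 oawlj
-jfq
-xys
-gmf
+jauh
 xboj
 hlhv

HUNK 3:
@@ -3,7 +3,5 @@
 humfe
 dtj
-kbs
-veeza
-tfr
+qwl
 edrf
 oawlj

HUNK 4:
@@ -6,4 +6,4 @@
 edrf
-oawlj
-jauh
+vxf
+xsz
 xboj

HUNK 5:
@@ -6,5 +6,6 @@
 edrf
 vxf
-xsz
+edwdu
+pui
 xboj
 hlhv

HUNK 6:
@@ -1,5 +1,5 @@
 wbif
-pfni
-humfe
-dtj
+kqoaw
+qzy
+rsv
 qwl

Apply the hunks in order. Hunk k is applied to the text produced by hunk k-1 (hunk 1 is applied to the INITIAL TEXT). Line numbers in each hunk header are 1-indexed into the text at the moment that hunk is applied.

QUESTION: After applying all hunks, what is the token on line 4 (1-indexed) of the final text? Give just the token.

Answer: rsv

Derivation:
Hunk 1: at line 2 remove [jtz,ocawi] add [dtj,kbs,veeza] -> 15 lines: wbif pfni humfe dtj kbs veeza tfr edrf oawlj jfq xys gmf xboj hlhv utvc
Hunk 2: at line 8 remove [jfq,xys,gmf] add [jauh] -> 13 lines: wbif pfni humfe dtj kbs veeza tfr edrf oawlj jauh xboj hlhv utvc
Hunk 3: at line 3 remove [kbs,veeza,tfr] add [qwl] -> 11 lines: wbif pfni humfe dtj qwl edrf oawlj jauh xboj hlhv utvc
Hunk 4: at line 6 remove [oawlj,jauh] add [vxf,xsz] -> 11 lines: wbif pfni humfe dtj qwl edrf vxf xsz xboj hlhv utvc
Hunk 5: at line 6 remove [xsz] add [edwdu,pui] -> 12 lines: wbif pfni humfe dtj qwl edrf vxf edwdu pui xboj hlhv utvc
Hunk 6: at line 1 remove [pfni,humfe,dtj] add [kqoaw,qzy,rsv] -> 12 lines: wbif kqoaw qzy rsv qwl edrf vxf edwdu pui xboj hlhv utvc
Final line 4: rsv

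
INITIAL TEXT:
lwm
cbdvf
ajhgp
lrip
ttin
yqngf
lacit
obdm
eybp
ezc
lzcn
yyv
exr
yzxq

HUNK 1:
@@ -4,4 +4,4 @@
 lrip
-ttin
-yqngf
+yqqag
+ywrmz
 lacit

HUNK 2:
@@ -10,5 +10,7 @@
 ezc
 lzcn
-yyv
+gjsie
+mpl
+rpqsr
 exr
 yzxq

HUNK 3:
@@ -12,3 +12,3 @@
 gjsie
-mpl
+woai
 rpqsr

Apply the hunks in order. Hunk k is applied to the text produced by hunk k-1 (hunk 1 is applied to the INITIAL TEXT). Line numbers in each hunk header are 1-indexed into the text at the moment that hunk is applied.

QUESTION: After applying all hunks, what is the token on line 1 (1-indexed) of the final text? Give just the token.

Answer: lwm

Derivation:
Hunk 1: at line 4 remove [ttin,yqngf] add [yqqag,ywrmz] -> 14 lines: lwm cbdvf ajhgp lrip yqqag ywrmz lacit obdm eybp ezc lzcn yyv exr yzxq
Hunk 2: at line 10 remove [yyv] add [gjsie,mpl,rpqsr] -> 16 lines: lwm cbdvf ajhgp lrip yqqag ywrmz lacit obdm eybp ezc lzcn gjsie mpl rpqsr exr yzxq
Hunk 3: at line 12 remove [mpl] add [woai] -> 16 lines: lwm cbdvf ajhgp lrip yqqag ywrmz lacit obdm eybp ezc lzcn gjsie woai rpqsr exr yzxq
Final line 1: lwm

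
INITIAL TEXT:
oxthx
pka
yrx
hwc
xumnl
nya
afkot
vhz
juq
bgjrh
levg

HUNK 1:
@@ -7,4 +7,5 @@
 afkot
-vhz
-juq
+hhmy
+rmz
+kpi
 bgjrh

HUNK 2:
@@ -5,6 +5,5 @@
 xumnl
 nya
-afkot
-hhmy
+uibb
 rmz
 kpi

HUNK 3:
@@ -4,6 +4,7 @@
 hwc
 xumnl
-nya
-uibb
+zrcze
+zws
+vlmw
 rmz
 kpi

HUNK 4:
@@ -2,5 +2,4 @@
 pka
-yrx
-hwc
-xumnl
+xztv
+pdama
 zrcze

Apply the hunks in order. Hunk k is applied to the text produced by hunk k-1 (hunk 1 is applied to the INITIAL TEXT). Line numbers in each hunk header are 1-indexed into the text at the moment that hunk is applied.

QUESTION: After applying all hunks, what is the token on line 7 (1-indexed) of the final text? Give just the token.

Hunk 1: at line 7 remove [vhz,juq] add [hhmy,rmz,kpi] -> 12 lines: oxthx pka yrx hwc xumnl nya afkot hhmy rmz kpi bgjrh levg
Hunk 2: at line 5 remove [afkot,hhmy] add [uibb] -> 11 lines: oxthx pka yrx hwc xumnl nya uibb rmz kpi bgjrh levg
Hunk 3: at line 4 remove [nya,uibb] add [zrcze,zws,vlmw] -> 12 lines: oxthx pka yrx hwc xumnl zrcze zws vlmw rmz kpi bgjrh levg
Hunk 4: at line 2 remove [yrx,hwc,xumnl] add [xztv,pdama] -> 11 lines: oxthx pka xztv pdama zrcze zws vlmw rmz kpi bgjrh levg
Final line 7: vlmw

Answer: vlmw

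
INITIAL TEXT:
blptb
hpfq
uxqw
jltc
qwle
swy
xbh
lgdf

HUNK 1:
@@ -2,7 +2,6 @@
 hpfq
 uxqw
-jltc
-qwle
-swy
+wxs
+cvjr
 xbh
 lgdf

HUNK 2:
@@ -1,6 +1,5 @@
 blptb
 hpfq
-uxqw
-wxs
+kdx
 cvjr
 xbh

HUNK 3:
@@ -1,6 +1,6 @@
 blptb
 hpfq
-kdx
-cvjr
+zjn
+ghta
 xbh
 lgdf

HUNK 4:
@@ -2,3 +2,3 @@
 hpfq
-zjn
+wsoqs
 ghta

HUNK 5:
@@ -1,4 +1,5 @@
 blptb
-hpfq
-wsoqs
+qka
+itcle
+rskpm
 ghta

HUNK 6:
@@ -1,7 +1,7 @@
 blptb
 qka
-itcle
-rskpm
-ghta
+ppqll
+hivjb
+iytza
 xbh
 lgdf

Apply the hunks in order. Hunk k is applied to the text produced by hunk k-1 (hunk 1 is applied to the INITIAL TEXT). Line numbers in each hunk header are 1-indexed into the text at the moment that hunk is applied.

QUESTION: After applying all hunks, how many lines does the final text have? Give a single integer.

Answer: 7

Derivation:
Hunk 1: at line 2 remove [jltc,qwle,swy] add [wxs,cvjr] -> 7 lines: blptb hpfq uxqw wxs cvjr xbh lgdf
Hunk 2: at line 1 remove [uxqw,wxs] add [kdx] -> 6 lines: blptb hpfq kdx cvjr xbh lgdf
Hunk 3: at line 1 remove [kdx,cvjr] add [zjn,ghta] -> 6 lines: blptb hpfq zjn ghta xbh lgdf
Hunk 4: at line 2 remove [zjn] add [wsoqs] -> 6 lines: blptb hpfq wsoqs ghta xbh lgdf
Hunk 5: at line 1 remove [hpfq,wsoqs] add [qka,itcle,rskpm] -> 7 lines: blptb qka itcle rskpm ghta xbh lgdf
Hunk 6: at line 1 remove [itcle,rskpm,ghta] add [ppqll,hivjb,iytza] -> 7 lines: blptb qka ppqll hivjb iytza xbh lgdf
Final line count: 7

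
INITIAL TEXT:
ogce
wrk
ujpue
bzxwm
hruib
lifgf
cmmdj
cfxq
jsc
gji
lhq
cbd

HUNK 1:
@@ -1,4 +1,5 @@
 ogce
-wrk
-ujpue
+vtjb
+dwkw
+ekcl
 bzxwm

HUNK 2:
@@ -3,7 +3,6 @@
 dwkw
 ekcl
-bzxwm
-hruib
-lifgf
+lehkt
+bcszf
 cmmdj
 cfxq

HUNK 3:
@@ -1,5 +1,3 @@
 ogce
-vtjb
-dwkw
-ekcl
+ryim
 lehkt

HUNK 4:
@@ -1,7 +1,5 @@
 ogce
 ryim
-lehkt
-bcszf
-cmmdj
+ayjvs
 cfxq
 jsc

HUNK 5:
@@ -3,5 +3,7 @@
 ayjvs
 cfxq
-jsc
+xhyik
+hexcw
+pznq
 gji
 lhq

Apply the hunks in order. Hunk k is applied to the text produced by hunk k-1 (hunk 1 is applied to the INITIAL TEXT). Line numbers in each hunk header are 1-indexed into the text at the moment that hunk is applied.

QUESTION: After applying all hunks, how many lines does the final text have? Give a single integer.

Hunk 1: at line 1 remove [wrk,ujpue] add [vtjb,dwkw,ekcl] -> 13 lines: ogce vtjb dwkw ekcl bzxwm hruib lifgf cmmdj cfxq jsc gji lhq cbd
Hunk 2: at line 3 remove [bzxwm,hruib,lifgf] add [lehkt,bcszf] -> 12 lines: ogce vtjb dwkw ekcl lehkt bcszf cmmdj cfxq jsc gji lhq cbd
Hunk 3: at line 1 remove [vtjb,dwkw,ekcl] add [ryim] -> 10 lines: ogce ryim lehkt bcszf cmmdj cfxq jsc gji lhq cbd
Hunk 4: at line 1 remove [lehkt,bcszf,cmmdj] add [ayjvs] -> 8 lines: ogce ryim ayjvs cfxq jsc gji lhq cbd
Hunk 5: at line 3 remove [jsc] add [xhyik,hexcw,pznq] -> 10 lines: ogce ryim ayjvs cfxq xhyik hexcw pznq gji lhq cbd
Final line count: 10

Answer: 10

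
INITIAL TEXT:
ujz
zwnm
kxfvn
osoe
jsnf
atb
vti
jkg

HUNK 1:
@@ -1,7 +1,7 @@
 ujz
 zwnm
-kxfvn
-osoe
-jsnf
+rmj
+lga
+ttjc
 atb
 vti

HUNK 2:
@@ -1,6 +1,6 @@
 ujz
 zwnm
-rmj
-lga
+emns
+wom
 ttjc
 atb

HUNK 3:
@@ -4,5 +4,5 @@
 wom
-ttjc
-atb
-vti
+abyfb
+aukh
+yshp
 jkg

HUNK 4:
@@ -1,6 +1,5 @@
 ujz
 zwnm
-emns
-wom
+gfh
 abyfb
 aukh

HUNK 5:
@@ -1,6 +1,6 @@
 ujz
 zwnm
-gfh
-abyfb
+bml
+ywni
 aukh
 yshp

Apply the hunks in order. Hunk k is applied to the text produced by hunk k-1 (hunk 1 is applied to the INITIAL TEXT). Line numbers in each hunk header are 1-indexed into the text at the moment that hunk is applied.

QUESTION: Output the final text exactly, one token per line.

Hunk 1: at line 1 remove [kxfvn,osoe,jsnf] add [rmj,lga,ttjc] -> 8 lines: ujz zwnm rmj lga ttjc atb vti jkg
Hunk 2: at line 1 remove [rmj,lga] add [emns,wom] -> 8 lines: ujz zwnm emns wom ttjc atb vti jkg
Hunk 3: at line 4 remove [ttjc,atb,vti] add [abyfb,aukh,yshp] -> 8 lines: ujz zwnm emns wom abyfb aukh yshp jkg
Hunk 4: at line 1 remove [emns,wom] add [gfh] -> 7 lines: ujz zwnm gfh abyfb aukh yshp jkg
Hunk 5: at line 1 remove [gfh,abyfb] add [bml,ywni] -> 7 lines: ujz zwnm bml ywni aukh yshp jkg

Answer: ujz
zwnm
bml
ywni
aukh
yshp
jkg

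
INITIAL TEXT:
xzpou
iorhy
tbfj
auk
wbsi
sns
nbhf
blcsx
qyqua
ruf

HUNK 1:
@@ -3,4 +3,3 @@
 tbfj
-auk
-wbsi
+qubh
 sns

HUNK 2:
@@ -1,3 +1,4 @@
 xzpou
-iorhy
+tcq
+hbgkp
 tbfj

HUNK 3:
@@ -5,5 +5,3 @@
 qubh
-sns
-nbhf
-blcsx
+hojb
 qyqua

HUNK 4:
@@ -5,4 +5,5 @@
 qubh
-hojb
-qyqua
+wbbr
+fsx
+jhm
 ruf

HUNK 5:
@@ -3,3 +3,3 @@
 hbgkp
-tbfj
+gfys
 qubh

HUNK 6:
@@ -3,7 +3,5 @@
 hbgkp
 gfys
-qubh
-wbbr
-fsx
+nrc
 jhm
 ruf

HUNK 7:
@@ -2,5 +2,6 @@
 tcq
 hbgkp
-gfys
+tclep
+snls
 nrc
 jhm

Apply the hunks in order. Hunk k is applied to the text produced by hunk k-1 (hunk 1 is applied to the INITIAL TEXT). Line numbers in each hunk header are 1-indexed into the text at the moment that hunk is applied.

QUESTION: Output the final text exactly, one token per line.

Hunk 1: at line 3 remove [auk,wbsi] add [qubh] -> 9 lines: xzpou iorhy tbfj qubh sns nbhf blcsx qyqua ruf
Hunk 2: at line 1 remove [iorhy] add [tcq,hbgkp] -> 10 lines: xzpou tcq hbgkp tbfj qubh sns nbhf blcsx qyqua ruf
Hunk 3: at line 5 remove [sns,nbhf,blcsx] add [hojb] -> 8 lines: xzpou tcq hbgkp tbfj qubh hojb qyqua ruf
Hunk 4: at line 5 remove [hojb,qyqua] add [wbbr,fsx,jhm] -> 9 lines: xzpou tcq hbgkp tbfj qubh wbbr fsx jhm ruf
Hunk 5: at line 3 remove [tbfj] add [gfys] -> 9 lines: xzpou tcq hbgkp gfys qubh wbbr fsx jhm ruf
Hunk 6: at line 3 remove [qubh,wbbr,fsx] add [nrc] -> 7 lines: xzpou tcq hbgkp gfys nrc jhm ruf
Hunk 7: at line 2 remove [gfys] add [tclep,snls] -> 8 lines: xzpou tcq hbgkp tclep snls nrc jhm ruf

Answer: xzpou
tcq
hbgkp
tclep
snls
nrc
jhm
ruf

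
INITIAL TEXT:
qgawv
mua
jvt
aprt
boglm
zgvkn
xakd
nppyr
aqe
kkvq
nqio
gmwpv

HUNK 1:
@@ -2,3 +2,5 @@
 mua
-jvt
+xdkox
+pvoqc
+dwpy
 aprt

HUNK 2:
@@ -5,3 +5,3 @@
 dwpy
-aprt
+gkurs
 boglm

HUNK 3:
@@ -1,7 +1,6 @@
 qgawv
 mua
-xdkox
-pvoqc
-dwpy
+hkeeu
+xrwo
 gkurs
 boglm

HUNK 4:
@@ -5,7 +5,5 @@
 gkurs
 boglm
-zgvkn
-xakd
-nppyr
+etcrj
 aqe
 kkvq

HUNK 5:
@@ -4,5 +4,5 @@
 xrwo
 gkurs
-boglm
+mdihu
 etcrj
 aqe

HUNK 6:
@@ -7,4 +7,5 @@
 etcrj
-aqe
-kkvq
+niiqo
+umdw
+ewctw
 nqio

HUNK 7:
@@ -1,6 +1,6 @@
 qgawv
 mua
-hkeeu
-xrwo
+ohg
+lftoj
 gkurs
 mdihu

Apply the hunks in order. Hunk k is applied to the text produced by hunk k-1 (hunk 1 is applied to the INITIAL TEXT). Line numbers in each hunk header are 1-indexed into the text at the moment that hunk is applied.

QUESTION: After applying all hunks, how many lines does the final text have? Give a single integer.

Hunk 1: at line 2 remove [jvt] add [xdkox,pvoqc,dwpy] -> 14 lines: qgawv mua xdkox pvoqc dwpy aprt boglm zgvkn xakd nppyr aqe kkvq nqio gmwpv
Hunk 2: at line 5 remove [aprt] add [gkurs] -> 14 lines: qgawv mua xdkox pvoqc dwpy gkurs boglm zgvkn xakd nppyr aqe kkvq nqio gmwpv
Hunk 3: at line 1 remove [xdkox,pvoqc,dwpy] add [hkeeu,xrwo] -> 13 lines: qgawv mua hkeeu xrwo gkurs boglm zgvkn xakd nppyr aqe kkvq nqio gmwpv
Hunk 4: at line 5 remove [zgvkn,xakd,nppyr] add [etcrj] -> 11 lines: qgawv mua hkeeu xrwo gkurs boglm etcrj aqe kkvq nqio gmwpv
Hunk 5: at line 4 remove [boglm] add [mdihu] -> 11 lines: qgawv mua hkeeu xrwo gkurs mdihu etcrj aqe kkvq nqio gmwpv
Hunk 6: at line 7 remove [aqe,kkvq] add [niiqo,umdw,ewctw] -> 12 lines: qgawv mua hkeeu xrwo gkurs mdihu etcrj niiqo umdw ewctw nqio gmwpv
Hunk 7: at line 1 remove [hkeeu,xrwo] add [ohg,lftoj] -> 12 lines: qgawv mua ohg lftoj gkurs mdihu etcrj niiqo umdw ewctw nqio gmwpv
Final line count: 12

Answer: 12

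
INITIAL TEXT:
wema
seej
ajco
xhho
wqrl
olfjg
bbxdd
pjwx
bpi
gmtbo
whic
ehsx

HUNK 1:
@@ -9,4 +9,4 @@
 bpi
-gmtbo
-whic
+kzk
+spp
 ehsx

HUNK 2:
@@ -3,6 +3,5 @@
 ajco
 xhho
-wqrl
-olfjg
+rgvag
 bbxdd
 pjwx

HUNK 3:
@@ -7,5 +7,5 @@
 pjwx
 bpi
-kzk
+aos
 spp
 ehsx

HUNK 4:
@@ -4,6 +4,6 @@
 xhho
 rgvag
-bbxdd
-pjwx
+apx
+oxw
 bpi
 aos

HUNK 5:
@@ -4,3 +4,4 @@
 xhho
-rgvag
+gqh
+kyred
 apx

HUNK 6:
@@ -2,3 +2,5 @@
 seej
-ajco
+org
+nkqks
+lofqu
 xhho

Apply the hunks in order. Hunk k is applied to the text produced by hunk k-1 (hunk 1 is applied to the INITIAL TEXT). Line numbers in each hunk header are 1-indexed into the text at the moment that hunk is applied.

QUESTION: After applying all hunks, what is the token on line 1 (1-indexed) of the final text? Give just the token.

Answer: wema

Derivation:
Hunk 1: at line 9 remove [gmtbo,whic] add [kzk,spp] -> 12 lines: wema seej ajco xhho wqrl olfjg bbxdd pjwx bpi kzk spp ehsx
Hunk 2: at line 3 remove [wqrl,olfjg] add [rgvag] -> 11 lines: wema seej ajco xhho rgvag bbxdd pjwx bpi kzk spp ehsx
Hunk 3: at line 7 remove [kzk] add [aos] -> 11 lines: wema seej ajco xhho rgvag bbxdd pjwx bpi aos spp ehsx
Hunk 4: at line 4 remove [bbxdd,pjwx] add [apx,oxw] -> 11 lines: wema seej ajco xhho rgvag apx oxw bpi aos spp ehsx
Hunk 5: at line 4 remove [rgvag] add [gqh,kyred] -> 12 lines: wema seej ajco xhho gqh kyred apx oxw bpi aos spp ehsx
Hunk 6: at line 2 remove [ajco] add [org,nkqks,lofqu] -> 14 lines: wema seej org nkqks lofqu xhho gqh kyred apx oxw bpi aos spp ehsx
Final line 1: wema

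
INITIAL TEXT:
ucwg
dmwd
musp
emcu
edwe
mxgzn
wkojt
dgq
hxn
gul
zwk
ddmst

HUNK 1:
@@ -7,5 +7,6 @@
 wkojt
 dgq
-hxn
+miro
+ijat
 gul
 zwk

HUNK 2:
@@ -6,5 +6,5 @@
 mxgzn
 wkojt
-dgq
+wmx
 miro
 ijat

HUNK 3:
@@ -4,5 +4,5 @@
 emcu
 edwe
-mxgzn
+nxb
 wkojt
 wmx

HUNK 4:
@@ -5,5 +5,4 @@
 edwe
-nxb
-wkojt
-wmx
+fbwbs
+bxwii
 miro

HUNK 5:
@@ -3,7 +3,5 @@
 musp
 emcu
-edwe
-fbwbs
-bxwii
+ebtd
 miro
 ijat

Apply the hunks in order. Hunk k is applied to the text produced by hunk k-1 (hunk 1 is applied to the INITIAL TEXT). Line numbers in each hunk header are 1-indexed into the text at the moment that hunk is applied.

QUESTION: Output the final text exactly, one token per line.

Hunk 1: at line 7 remove [hxn] add [miro,ijat] -> 13 lines: ucwg dmwd musp emcu edwe mxgzn wkojt dgq miro ijat gul zwk ddmst
Hunk 2: at line 6 remove [dgq] add [wmx] -> 13 lines: ucwg dmwd musp emcu edwe mxgzn wkojt wmx miro ijat gul zwk ddmst
Hunk 3: at line 4 remove [mxgzn] add [nxb] -> 13 lines: ucwg dmwd musp emcu edwe nxb wkojt wmx miro ijat gul zwk ddmst
Hunk 4: at line 5 remove [nxb,wkojt,wmx] add [fbwbs,bxwii] -> 12 lines: ucwg dmwd musp emcu edwe fbwbs bxwii miro ijat gul zwk ddmst
Hunk 5: at line 3 remove [edwe,fbwbs,bxwii] add [ebtd] -> 10 lines: ucwg dmwd musp emcu ebtd miro ijat gul zwk ddmst

Answer: ucwg
dmwd
musp
emcu
ebtd
miro
ijat
gul
zwk
ddmst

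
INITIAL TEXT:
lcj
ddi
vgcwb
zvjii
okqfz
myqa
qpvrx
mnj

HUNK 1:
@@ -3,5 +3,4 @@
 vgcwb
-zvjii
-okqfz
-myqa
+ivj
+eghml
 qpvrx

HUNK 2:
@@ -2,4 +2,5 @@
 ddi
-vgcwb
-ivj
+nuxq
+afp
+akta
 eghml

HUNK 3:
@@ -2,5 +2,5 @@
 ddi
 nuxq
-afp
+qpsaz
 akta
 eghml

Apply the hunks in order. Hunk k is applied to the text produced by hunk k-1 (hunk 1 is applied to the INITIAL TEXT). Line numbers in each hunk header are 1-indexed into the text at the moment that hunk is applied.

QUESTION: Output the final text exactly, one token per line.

Hunk 1: at line 3 remove [zvjii,okqfz,myqa] add [ivj,eghml] -> 7 lines: lcj ddi vgcwb ivj eghml qpvrx mnj
Hunk 2: at line 2 remove [vgcwb,ivj] add [nuxq,afp,akta] -> 8 lines: lcj ddi nuxq afp akta eghml qpvrx mnj
Hunk 3: at line 2 remove [afp] add [qpsaz] -> 8 lines: lcj ddi nuxq qpsaz akta eghml qpvrx mnj

Answer: lcj
ddi
nuxq
qpsaz
akta
eghml
qpvrx
mnj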